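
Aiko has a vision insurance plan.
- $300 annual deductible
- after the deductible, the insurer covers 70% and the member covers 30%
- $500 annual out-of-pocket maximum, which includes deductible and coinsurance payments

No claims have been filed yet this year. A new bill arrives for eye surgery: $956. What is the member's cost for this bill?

Nothing has been paid toward the $300 deductible, so the first $300 of this charge is applied there.
That leaves $956 − $300 = $656 for coinsurance.
30% of $656 = $196.80 falls to the member.
So the member owes $300 + $196.80 = $496.80 before any cap.
Total out-of-pocket so far would be $0 + $496.80 = $496.80, below the $500 cap — no reduction.

$496.80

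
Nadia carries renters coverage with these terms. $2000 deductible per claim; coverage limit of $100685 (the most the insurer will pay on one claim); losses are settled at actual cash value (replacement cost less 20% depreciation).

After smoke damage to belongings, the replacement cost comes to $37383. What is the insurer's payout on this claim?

At 20% depreciation, ACV = $37383 − $7476.60 = $29906.40.
After the deductible, $29906.40 − $2000 = $27906.40 remains.
$27906.40 is within the $100685 limit, so the insurer pays $27906.40.

$27906.40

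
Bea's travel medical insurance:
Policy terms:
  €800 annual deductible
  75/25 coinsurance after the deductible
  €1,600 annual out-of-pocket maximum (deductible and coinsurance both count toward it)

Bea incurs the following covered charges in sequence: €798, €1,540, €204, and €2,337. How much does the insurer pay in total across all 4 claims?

€3,279

Claim 1 — €798: entire amount goes to the deductible. Traveler pays €798; OOP now €798. Plan pays €798 − €798 = €0.
Claim 2 — €1,540: deductible takes €2, €1,538 remains; traveler's 25% is €384.50. Traveler owes €386.50 (running OOP €1,184.50). Insurer: €1,540 − €386.50 = €1,153.50.
Claim 3 — €204: 25% coinsurance on €204 = €51. Traveler pays €51; OOP now €1,235.50. Insurer: €204 − €51 = €153.
Claim 4 — €2,337: deductible already satisfied, so traveler's share is 25% × €2,337 = €584.25. That would push OOP to €1,819.75, over the €1,600 cap, so traveler pays €1,600 − €1,235.50 = €364.50. Insurer: €2,337 − €364.50 = €1,972.50.
Insurer total = bills − traveler's total = €4,879 − €1,600 = €3,279.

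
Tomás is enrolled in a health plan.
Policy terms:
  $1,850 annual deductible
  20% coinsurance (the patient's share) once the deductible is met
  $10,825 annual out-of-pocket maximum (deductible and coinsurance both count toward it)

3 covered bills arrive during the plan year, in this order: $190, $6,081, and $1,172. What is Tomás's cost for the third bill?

$234.40

Claim 1 — $190: entire amount goes to the deductible. Patient owes $190 (running OOP $190).
Claim 2 — $6,081: deductible takes $1,660, $4,421 remains; patient's 20% is $884.20. Patient owes $2,544.20 (running OOP $2,734.20).
Claim 3 — $1,172: deductible already satisfied, so patient's share is 20% × $1,172 = $234.40. Cost to patient: $234.40. OOP to date $2,968.60.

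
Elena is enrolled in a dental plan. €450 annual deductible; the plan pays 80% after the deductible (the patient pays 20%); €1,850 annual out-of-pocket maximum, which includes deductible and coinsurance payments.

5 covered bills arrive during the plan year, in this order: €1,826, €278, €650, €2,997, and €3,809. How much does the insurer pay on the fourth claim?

Bill 1, €1,826: deductible takes €450, €1,376 remains; patient's 20% is €275.20. Patient owes €725.20 (running OOP €725.20). Plan pays €1,826 − €725.20 = €1,100.80.
Bill 2, €278: deductible met; 20% of €278 = €55.60. Patient owes €55.60 (running OOP €780.80). Insurer: €278 − €55.60 = €222.40.
Bill 3, €650: deductible already satisfied, so patient's share is 20% × €650 = €130. Cost to patient: €130. OOP to date €910.80. Insurer: €650 − €130 = €520.
Bill 4, €2,997: deductible met; 20% of €2,997 = €599.40. Patient pays €599.40; OOP now €1,510.20. Insurer: €2,997 − €599.40 = €2,397.60.

€2,397.60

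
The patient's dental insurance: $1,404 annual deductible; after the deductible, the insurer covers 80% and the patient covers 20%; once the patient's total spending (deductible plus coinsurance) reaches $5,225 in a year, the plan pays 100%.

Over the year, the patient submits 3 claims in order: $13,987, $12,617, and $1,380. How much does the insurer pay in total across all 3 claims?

$22,759

Bill 1, $13,987: $1,404 finishes the deductible; $12,583 goes to coinsurance; 20% of $12,583 = $2,516.60. Cost to patient: $3,920.60. OOP to date $3,920.60. Insurer: $13,987 − $3,920.60 = $10,066.40.
Bill 2, $12,617: deductible already satisfied, so patient's share is 20% × $12,617 = $2,523.40. That would push OOP to $6,444, over the $5,225 cap, so patient pays $5,225 − $3,920.60 = $1,304.40. Plan pays $12,617 − $1,304.40 = $11,312.60.
Bill 3, $1,380: deductible met; 20% of $1,380 = $276. OOP would hit $5,501 > $5,225, so the cap limits the patient to $5,225 − $5,225 = $0. Plan pays $1,380 − $0 = $1,380.
Insurer total: $10,066.40 + $11,312.60 + $1,380 = $22,759.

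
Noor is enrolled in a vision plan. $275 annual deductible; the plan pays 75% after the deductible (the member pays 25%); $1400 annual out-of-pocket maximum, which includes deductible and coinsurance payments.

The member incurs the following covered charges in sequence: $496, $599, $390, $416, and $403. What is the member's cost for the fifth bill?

Claim 1 ($496): deductible takes $275, $221 remains; coinsurance $221 × 25% = $55.25. Member pays $330.25; OOP now $330.25.
Claim 2 ($599): deductible met; 25% of $599 = $149.75. Member owes $149.75 (running OOP $480).
Claim 3 ($390): deductible met; 25% of $390 = $97.50. Member owes $97.50 (running OOP $577.50).
Claim 4 ($416): deductible already satisfied, so member's share is 25% × $416 = $104. Member pays $104; OOP now $681.50.
Claim 5 ($403): deductible already satisfied, so member's share is 25% × $403 = $100.75. Member pays $100.75; OOP now $782.25.

$100.75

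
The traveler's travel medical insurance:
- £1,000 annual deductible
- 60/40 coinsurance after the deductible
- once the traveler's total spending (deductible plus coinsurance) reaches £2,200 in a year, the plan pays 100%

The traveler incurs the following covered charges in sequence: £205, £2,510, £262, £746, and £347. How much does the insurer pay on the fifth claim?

£236.20

Bill 1, £205: all of it applies to the deductible. Traveler pays £205; OOP now £205. Plan pays £205 − £205 = £0.
Bill 2, £2,510: deductible takes £795, £1,715 remains; traveler's 40% is £686. Cost to traveler: £1,481. OOP to date £1,686. Plan pays £2,510 − £1,481 = £1,029.
Bill 3, £262: deductible met; 40% of £262 = £104.80. Traveler pays £104.80; OOP now £1,790.80. Insurer: £262 − £104.80 = £157.20.
Bill 4, £746: deductible met; 40% of £746 = £298.40. Cost to traveler: £298.40. OOP to date £2,089.20. Plan pays £746 − £298.40 = £447.60.
Bill 5, £347: deductible already satisfied, so traveler's share is 40% × £347 = £138.80. Adding that to £2,089.20 gives £2,228, past the £2,200 cap; traveler pays only £2,200 − £2,089.20 = £110.80. Insurer: £347 − £110.80 = £236.20.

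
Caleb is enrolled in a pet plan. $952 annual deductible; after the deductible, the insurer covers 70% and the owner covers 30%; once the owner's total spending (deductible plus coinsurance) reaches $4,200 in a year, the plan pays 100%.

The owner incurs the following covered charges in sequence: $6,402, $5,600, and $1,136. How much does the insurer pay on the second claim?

Claim 1 ($6,402): deductible takes $952, $5,450 remains; 30% of $5,450 = $1,635. Owner pays $2,587; OOP now $2,587. Plan pays $6,402 − $2,587 = $3,815.
Claim 2 ($5,600): 30% coinsurance on $5,600 = $1,680. OOP would hit $4,267 > $4,200, so the cap limits the owner to $4,200 − $2,587 = $1,613. Plan pays $5,600 − $1,613 = $3,987.

$3,987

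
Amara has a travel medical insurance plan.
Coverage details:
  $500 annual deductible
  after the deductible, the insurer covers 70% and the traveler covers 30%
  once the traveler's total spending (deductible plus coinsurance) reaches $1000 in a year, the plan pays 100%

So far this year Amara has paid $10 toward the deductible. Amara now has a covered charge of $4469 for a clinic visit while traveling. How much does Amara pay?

$990

Remaining deductible: $500 − $10 = $490.
The remaining $3979 (= $4469 − $490) moves to coinsurance.
30% of $3979 = $1193.70 falls to the traveler.
Traveler responsibility before any cap: $490 + $1193.70 = $1683.70.
Adding $1683.70 to the $10 already spent would give $1693.70, which exceeds the $1000 cap; the traveler pays just $1000 − $10 = $990.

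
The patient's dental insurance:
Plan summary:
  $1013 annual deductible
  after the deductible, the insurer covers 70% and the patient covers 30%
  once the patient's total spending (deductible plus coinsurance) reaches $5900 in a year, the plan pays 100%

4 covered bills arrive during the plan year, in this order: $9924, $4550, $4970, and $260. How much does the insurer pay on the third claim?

Claim 1 ($9924): $1013 to deductible, leaving $8911; 30% of $8911 = $2673.30. Cost to patient: $3686.30. OOP to date $3686.30. Plan pays $9924 − $3686.30 = $6237.70.
Claim 2 ($4550): deductible already satisfied, so patient's share is 30% × $4550 = $1365. Patient owes $1365 (running OOP $5051.30). Insurer: $4550 − $1365 = $3185.
Claim 3 ($4970): deductible already satisfied, so patient's share is 30% × $4970 = $1491. Adding that to $5051.30 gives $6542.30, past the $5900 cap; patient pays only $5900 − $5051.30 = $848.70. Insurer: $4970 − $848.70 = $4121.30.

$4121.30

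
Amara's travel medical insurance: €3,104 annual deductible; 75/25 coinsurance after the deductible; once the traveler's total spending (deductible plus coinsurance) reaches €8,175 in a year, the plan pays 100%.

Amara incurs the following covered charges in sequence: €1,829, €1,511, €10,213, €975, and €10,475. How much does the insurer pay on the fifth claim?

#1 (€1,829): fully absorbed by the deductible. Cost to traveler: €1,829. OOP to date €1,829. Insurer: €1,829 − €1,829 = €0.
#2 (€1,511): deductible takes €1,275, €236 remains; traveler's 25% is €59. Traveler owes €1,334 (running OOP €3,163). Insurer: €1,511 − €1,334 = €177.
#3 (€10,213): deductible met; 25% of €10,213 = €2,553.25. Cost to traveler: €2,553.25. OOP to date €5,716.25. Insurer: €10,213 − €2,553.25 = €7,659.75.
#4 (€975): 25% coinsurance on €975 = €243.75. Traveler pays €243.75; OOP now €5,960. Insurer: €975 − €243.75 = €731.25.
#5 (€10,475): deductible met; 25% of €10,475 = €2,618.75. That would push OOP to €8,578.75, over the €8,175 cap, so traveler pays €8,175 − €5,960 = €2,215. Insurer: €10,475 − €2,215 = €8,260.

€8,260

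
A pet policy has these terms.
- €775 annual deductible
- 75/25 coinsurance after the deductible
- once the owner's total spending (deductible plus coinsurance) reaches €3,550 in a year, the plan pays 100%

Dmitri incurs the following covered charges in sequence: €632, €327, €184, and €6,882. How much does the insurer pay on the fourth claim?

Claim 1 (€632): fully absorbed by the deductible. Owner owes €632 (running OOP €632). Plan pays €632 − €632 = €0.
Claim 2 (€327): €143 finishes the deductible; €184 goes to coinsurance; coinsurance €184 × 25% = €46. Owner pays €189; OOP now €821. Insurer: €327 − €189 = €138.
Claim 3 (€184): deductible already satisfied, so owner's share is 25% × €184 = €46. Cost to owner: €46. OOP to date €867. Insurer: €184 − €46 = €138.
Claim 4 (€6,882): 25% coinsurance on €6,882 = €1,720.50. Owner pays €1,720.50; OOP now €2,587.50. Plan pays €6,882 − €1,720.50 = €5,161.50.

€5,161.50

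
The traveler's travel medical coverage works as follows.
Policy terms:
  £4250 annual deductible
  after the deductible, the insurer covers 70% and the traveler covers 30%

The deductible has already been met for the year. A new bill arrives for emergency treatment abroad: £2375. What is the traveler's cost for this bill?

£712.50

The deductible is already satisfied, so the full bill goes to coinsurance.
30% of £2375 = £712.50 falls to the traveler.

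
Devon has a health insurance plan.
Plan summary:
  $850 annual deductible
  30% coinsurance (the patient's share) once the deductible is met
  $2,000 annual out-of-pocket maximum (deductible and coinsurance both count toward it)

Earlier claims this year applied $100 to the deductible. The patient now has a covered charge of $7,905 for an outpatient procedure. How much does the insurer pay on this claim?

$100 of the $850 deductible is already met, leaving $750.
That leaves $7,905 − $750 = $7,155 for coinsurance.
30% of $7,155 = $2,146.50 falls to the patient.
So the patient owes $750 + $2,146.50 = $2,896.50 before any cap.
That would bring total out-of-pocket to $2,996.50, past the $2,000 cap. The patient is capped at $2,000 − $100 = $1,900 on this claim.
The plan picks up $7,905 − $1,900 = $6,005.

$6,005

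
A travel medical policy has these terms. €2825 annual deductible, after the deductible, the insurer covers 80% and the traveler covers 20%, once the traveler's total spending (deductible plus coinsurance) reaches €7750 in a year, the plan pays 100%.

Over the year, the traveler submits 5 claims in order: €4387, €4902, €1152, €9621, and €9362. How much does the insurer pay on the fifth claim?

€7884.40

#1 (€4387): €2825 finishes the deductible; €1562 goes to coinsurance; coinsurance €1562 × 20% = €312.40. Cost to traveler: €3137.40. OOP to date €3137.40. Plan pays €4387 − €3137.40 = €1249.60.
#2 (€4902): deductible already satisfied, so traveler's share is 20% × €4902 = €980.40. Traveler pays €980.40; OOP now €4117.80. Plan pays €4902 − €980.40 = €3921.60.
#3 (€1152): 20% coinsurance on €1152 = €230.40. Cost to traveler: €230.40. OOP to date €4348.20. Insurer: €1152 − €230.40 = €921.60.
#4 (€9621): 20% coinsurance on €9621 = €1924.20. Traveler pays €1924.20; OOP now €6272.40. Plan pays €9621 − €1924.20 = €7696.80.
#5 (€9362): deductible already satisfied, so traveler's share is 20% × €9362 = €1872.40. Adding that to €6272.40 gives €8144.80, past the €7750 cap; traveler pays only €7750 − €6272.40 = €1477.60. Plan pays €9362 − €1477.60 = €7884.40.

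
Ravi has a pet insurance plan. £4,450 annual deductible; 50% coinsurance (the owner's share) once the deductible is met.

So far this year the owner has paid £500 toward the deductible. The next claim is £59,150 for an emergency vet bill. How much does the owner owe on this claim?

£31,550

Remaining deductible: £4,450 − £500 = £3,950.
That leaves £59,150 − £3,950 = £55,200 for coinsurance.
Coinsurance: £55,200 × 50% = £27,600.
That puts the owner's cost at £3,950 + £27,600 = £31,550.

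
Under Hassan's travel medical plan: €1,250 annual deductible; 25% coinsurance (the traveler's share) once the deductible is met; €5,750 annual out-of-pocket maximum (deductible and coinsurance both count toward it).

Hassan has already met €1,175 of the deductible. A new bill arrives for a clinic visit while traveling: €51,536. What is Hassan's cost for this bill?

€4,575

€1,175 of the €1,250 deductible is already met, leaving €75.
That leaves €51,536 − €75 = €51,461 for coinsurance.
Coinsurance: €51,461 × 25% = €12,865.25.
That puts the traveler's cost at €75 + €12,865.25 = €12,940.25 before any cap.
That would bring total out-of-pocket to €14,115.25, past the €5,750 cap. The traveler is capped at €5,750 − €1,175 = €4,575 on this claim.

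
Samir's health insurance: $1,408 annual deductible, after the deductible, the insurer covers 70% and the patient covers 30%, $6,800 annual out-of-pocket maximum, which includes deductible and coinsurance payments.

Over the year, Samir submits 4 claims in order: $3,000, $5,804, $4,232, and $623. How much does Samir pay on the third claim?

$1,269.60

#1 ($3,000): $1,408 to deductible, leaving $1,592; 30% of $1,592 = $477.60. Patient pays $1,885.60; OOP now $1,885.60.
#2 ($5,804): 30% coinsurance on $5,804 = $1,741.20. Patient pays $1,741.20; OOP now $3,626.80.
#3 ($4,232): 30% coinsurance on $4,232 = $1,269.60. Cost to patient: $1,269.60. OOP to date $4,896.40.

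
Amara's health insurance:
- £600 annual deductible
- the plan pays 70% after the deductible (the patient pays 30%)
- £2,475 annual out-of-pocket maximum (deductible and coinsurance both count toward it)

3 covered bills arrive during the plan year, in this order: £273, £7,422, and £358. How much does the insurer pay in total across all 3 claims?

#1 (£273): entire amount goes to the deductible. Cost to patient: £273. OOP to date £273. Plan pays £273 − £273 = £0.
#2 (£7,422): £327 finishes the deductible; £7,095 goes to coinsurance; patient's 30% is £2,128.50. Together that's £327 + £2,128.50 = £2,455.50. Adding that to £273 gives £2,728.50, past the £2,475 cap; patient pays only £2,475 − £273 = £2,202. Plan pays £7,422 − £2,202 = £5,220.
#3 (£358): 30% coinsurance on £358 = £107.40. That would push OOP to £2,582.40, over the £2,475 cap, so patient pays £2,475 − £2,475 = £0. Insurer: £358 − £0 = £358.
Insurer total = bills − patient's total = £8,053 − £2,475 = £5,578.

£5,578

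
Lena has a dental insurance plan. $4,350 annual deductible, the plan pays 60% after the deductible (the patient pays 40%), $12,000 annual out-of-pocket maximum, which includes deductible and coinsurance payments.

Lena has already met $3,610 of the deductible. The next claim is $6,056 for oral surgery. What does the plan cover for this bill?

$3,189.60

Deductible still to meet: $4,350 − $3,610 = $740.
After the $740 deductible portion, $6,056 − $740 = $5,316 is subject to coinsurance.
Patient's 40% share of $5,316 is $2,126.40.
Patient responsibility before any cap: $740 + $2,126.40 = $2,866.40.
Total out-of-pocket so far would be $3,610 + $2,866.40 = $6,476.40, below the $12,000 cap — no reduction.
Insurer pays the balance: $6,056 − $2,866.40 = $3,189.60.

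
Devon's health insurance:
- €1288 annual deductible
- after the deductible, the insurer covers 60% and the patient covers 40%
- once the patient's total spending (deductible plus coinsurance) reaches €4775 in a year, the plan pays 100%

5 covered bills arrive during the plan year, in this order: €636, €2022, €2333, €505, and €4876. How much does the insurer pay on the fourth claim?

#1 (€636): entire amount goes to the deductible. Patient owes €636 (running OOP €636). Insurer: €636 − €636 = €0.
#2 (€2022): deductible takes €652, €1370 remains; 40% of €1370 = €548. Patient pays €1200; OOP now €1836. Plan pays €2022 − €1200 = €822.
#3 (€2333): deductible met; 40% of €2333 = €933.20. Cost to patient: €933.20. OOP to date €2769.20. Plan pays €2333 − €933.20 = €1399.80.
#4 (€505): deductible already satisfied, so patient's share is 40% × €505 = €202. Patient pays €202; OOP now €2971.20. Insurer: €505 − €202 = €303.

€303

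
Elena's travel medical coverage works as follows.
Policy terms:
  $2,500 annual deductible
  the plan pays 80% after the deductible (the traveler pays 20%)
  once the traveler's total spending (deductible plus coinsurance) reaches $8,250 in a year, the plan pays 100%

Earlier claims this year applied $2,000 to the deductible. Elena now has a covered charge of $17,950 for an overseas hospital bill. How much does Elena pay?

$2,000 of the $2,500 deductible is already met, leaving $500.
The remaining $17,450 (= $17,950 − $500) moves to coinsurance.
Traveler's 20% share of $17,450 is $3,490.
So the traveler owes $500 + $3,490 = $3,990 before any cap.
Cumulative spending $2,000 + $3,990 = $5,990 stays under the $8,250 maximum.

$3,990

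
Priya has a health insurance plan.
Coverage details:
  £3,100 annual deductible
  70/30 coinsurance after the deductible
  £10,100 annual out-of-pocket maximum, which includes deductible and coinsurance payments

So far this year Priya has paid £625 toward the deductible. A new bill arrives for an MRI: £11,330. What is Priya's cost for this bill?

Deductible still to meet: £3,100 − £625 = £2,475.
After the £2,475 deductible portion, £11,330 − £2,475 = £8,855 is subject to coinsurance.
30% of £8,855 = £2,656.50 falls to the patient.
So the patient owes £2,475 + £2,656.50 = £5,131.50 before any cap.
Year-to-date out-of-pocket becomes £625 + £5,131.50 = £5,756.50, still under the £10,100 maximum, so no cap applies.

£5,131.50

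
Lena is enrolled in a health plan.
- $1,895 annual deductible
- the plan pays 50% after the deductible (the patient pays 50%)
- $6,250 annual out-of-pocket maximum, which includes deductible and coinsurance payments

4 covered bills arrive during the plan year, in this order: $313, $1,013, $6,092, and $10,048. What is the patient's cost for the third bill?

#1 ($313): entire amount goes to the deductible. Patient owes $313 (running OOP $313).
#2 ($1,013): fully absorbed by the deductible. Patient pays $1,013; OOP now $1,326.
#3 ($6,092): $569 to deductible, leaving $5,523; 50% of $5,523 = $2,761.50. Patient owes $3,330.50 (running OOP $4,656.50).

$3,330.50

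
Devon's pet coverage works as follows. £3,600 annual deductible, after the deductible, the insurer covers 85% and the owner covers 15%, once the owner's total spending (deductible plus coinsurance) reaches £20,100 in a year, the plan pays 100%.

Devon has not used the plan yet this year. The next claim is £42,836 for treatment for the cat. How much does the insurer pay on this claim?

£33,350.60

Deductible not yet touched, so the first £3,600 of the bill goes to the deductible.
The remaining £39,236 (= £42,836 − £3,600) moves to coinsurance.
Owner's 15% share of £39,236 is £5,885.40.
So the owner owes £3,600 + £5,885.40 = £9,485.40 before any cap.
Year-to-date out-of-pocket becomes £0 + £9,485.40 = £9,485.40, still under the £20,100 maximum, so no cap applies.
The insurer covers the remainder: £42,836 − £9,485.40 = £33,350.60.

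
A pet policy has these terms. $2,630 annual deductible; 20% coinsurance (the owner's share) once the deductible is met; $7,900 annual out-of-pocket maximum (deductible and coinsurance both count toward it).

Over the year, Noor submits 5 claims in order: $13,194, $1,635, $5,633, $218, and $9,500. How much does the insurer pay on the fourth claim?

$174.40

Claim 1 — $13,194: $2,630 to deductible, leaving $10,564; owner's 20% is $2,112.80. Owner pays $4,742.80; OOP now $4,742.80. Insurer: $13,194 − $4,742.80 = $8,451.20.
Claim 2 — $1,635: deductible met; 20% of $1,635 = $327. Cost to owner: $327. OOP to date $5,069.80. Insurer: $1,635 − $327 = $1,308.
Claim 3 — $5,633: deductible already satisfied, so owner's share is 20% × $5,633 = $1,126.60. Cost to owner: $1,126.60. OOP to date $6,196.40. Plan pays $5,633 − $1,126.60 = $4,506.40.
Claim 4 — $218: deductible already satisfied, so owner's share is 20% × $218 = $43.60. Owner pays $43.60; OOP now $6,240. Plan pays $218 − $43.60 = $174.40.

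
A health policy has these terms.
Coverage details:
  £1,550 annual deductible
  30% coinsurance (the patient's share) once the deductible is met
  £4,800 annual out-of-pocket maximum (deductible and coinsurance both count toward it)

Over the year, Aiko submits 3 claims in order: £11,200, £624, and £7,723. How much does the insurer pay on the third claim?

£7,555.20

Claim 1 — £11,200: deductible takes £1,550, £9,650 remains; coinsurance £9,650 × 30% = £2,895. Patient owes £4,445 (running OOP £4,445). Insurer: £11,200 − £4,445 = £6,755.
Claim 2 — £624: 30% coinsurance on £624 = £187.20. Patient owes £187.20 (running OOP £4,632.20). Plan pays £624 − £187.20 = £436.80.
Claim 3 — £7,723: deductible already satisfied, so patient's share is 30% × £7,723 = £2,316.90. That would push OOP to £6,949.10, over the £4,800 cap, so patient pays £4,800 − £4,632.20 = £167.80. Insurer: £7,723 − £167.80 = £7,555.20.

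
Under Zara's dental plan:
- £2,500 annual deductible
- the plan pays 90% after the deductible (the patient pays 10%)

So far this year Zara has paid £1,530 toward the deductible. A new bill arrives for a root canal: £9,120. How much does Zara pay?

Deductible still to meet: £2,500 − £1,530 = £970.
That leaves £9,120 − £970 = £8,150 for coinsurance.
Coinsurance: £8,150 × 10% = £815.
So the patient owes £970 + £815 = £1,785.

£1,785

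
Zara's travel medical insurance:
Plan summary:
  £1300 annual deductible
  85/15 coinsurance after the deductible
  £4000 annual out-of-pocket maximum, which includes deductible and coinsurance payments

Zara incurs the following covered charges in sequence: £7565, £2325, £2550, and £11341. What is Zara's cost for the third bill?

#1 (£7565): £1300 to deductible, leaving £6265; traveler's 15% is £939.75. Cost to traveler: £2239.75. OOP to date £2239.75.
#2 (£2325): deductible already satisfied, so traveler's share is 15% × £2325 = £348.75. Traveler pays £348.75; OOP now £2588.50.
#3 (£2550): 15% coinsurance on £2550 = £382.50. Cost to traveler: £382.50. OOP to date £2971.

£382.50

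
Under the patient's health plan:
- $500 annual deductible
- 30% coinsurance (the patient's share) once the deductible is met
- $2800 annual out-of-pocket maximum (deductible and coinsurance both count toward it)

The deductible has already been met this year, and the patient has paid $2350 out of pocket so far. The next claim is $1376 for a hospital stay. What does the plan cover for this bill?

With the deductible met, the entire $1376 is subject to coinsurance.
30% of $1376 = $412.80 falls to the patient.
Cumulative spending $2350 + $412.80 = $2762.80 stays under the $2800 maximum.
Insurer pays the balance: $1376 − $412.80 = $963.20.

$963.20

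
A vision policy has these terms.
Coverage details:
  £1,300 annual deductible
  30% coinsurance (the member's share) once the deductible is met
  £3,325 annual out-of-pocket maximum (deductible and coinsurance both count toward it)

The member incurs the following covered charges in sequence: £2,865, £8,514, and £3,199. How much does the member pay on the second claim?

Bill 1, £2,865: £1,300 finishes the deductible; £1,565 goes to coinsurance; 30% of £1,565 = £469.50. Member owes £1,769.50 (running OOP £1,769.50).
Bill 2, £8,514: 30% coinsurance on £8,514 = £2,554.20. That would push OOP to £4,323.70, over the £3,325 cap, so member pays £3,325 − £1,769.50 = £1,555.50.

£1,555.50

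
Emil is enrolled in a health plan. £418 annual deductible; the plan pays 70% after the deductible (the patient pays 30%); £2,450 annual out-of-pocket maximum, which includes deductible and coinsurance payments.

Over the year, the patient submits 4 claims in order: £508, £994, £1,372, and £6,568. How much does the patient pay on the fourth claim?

£1,295.20

Claim 1 (£508): deductible takes £418, £90 remains; patient's 30% is £27. Cost to patient: £445. OOP to date £445.
Claim 2 (£994): 30% coinsurance on £994 = £298.20. Patient pays £298.20; OOP now £743.20.
Claim 3 (£1,372): 30% coinsurance on £1,372 = £411.60. Patient pays £411.60; OOP now £1,154.80.
Claim 4 (£6,568): deductible met; 30% of £6,568 = £1,970.40. Adding that to £1,154.80 gives £3,125.20, past the £2,450 cap; patient pays only £2,450 − £1,154.80 = £1,295.20.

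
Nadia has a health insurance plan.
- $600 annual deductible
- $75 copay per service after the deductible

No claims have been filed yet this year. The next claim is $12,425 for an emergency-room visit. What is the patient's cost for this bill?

Deductible not yet touched, so the first $600 of the bill goes to the deductible.
After the $600 deductible portion, $12,425 − $600 = $11,825 is subject to the copay.
Copay on this service: $75.
So the patient owes $600 + $75 = $675.

$675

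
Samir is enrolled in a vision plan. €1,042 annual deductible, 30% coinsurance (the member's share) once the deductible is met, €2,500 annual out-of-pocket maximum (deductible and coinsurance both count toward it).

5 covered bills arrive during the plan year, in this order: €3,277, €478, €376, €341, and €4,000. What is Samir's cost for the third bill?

€112.80

Claim 1 — €3,277: €1,042 finishes the deductible; €2,235 goes to coinsurance; member's 30% is €670.50. Member owes €1,712.50 (running OOP €1,712.50).
Claim 2 — €478: deductible already satisfied, so member's share is 30% × €478 = €143.40. Cost to member: €143.40. OOP to date €1,855.90.
Claim 3 — €376: 30% coinsurance on €376 = €112.80. Member owes €112.80 (running OOP €1,968.70).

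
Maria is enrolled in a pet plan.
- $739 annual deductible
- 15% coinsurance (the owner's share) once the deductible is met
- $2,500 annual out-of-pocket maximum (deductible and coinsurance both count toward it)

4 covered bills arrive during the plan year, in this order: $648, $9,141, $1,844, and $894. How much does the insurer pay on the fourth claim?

$767.10

Claim 1 ($648): fully absorbed by the deductible. Owner pays $648; OOP now $648. Plan pays $648 − $648 = $0.
Claim 2 ($9,141): $91 to deductible, leaving $9,050; 15% of $9,050 = $1,357.50. Owner pays $1,448.50; OOP now $2,096.50. Insurer: $9,141 − $1,448.50 = $7,692.50.
Claim 3 ($1,844): 15% coinsurance on $1,844 = $276.60. Cost to owner: $276.60. OOP to date $2,373.10. Insurer: $1,844 − $276.60 = $1,567.40.
Claim 4 ($894): 15% coinsurance on $894 = $134.10. That would push OOP to $2,507.20, over the $2,500 cap, so owner pays $2,500 − $2,373.10 = $126.90. Insurer: $894 − $126.90 = $767.10.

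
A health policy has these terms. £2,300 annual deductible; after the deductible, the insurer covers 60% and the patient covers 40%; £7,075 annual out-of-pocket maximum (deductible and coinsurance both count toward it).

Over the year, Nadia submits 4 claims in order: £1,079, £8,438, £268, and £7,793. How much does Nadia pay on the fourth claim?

£1,781

Claim 1 — £1,079: entire amount goes to the deductible. Patient pays £1,079; OOP now £1,079.
Claim 2 — £8,438: deductible takes £1,221, £7,217 remains; coinsurance £7,217 × 40% = £2,886.80. Patient owes £4,107.80 (running OOP £5,186.80).
Claim 3 — £268: 40% coinsurance on £268 = £107.20. Patient owes £107.20 (running OOP £5,294).
Claim 4 — £7,793: deductible met; 40% of £7,793 = £3,117.20. OOP would hit £8,411.20 > £7,075, so the cap limits the patient to £7,075 − £5,294 = £1,781.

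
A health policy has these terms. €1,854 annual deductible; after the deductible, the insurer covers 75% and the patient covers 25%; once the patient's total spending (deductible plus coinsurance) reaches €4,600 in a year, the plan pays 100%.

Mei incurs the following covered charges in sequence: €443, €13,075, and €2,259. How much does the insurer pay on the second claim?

Bill 1, €443: entire amount goes to the deductible. Patient owes €443 (running OOP €443). Plan pays €443 − €443 = €0.
Bill 2, €13,075: deductible takes €1,411, €11,664 remains; coinsurance €11,664 × 25% = €2,916. Claim cost before the cap: €1,411 + €2,916 = €4,327. That would push OOP to €4,770, over the €4,600 cap, so patient pays €4,600 − €443 = €4,157. Plan pays €13,075 − €4,157 = €8,918.

€8,918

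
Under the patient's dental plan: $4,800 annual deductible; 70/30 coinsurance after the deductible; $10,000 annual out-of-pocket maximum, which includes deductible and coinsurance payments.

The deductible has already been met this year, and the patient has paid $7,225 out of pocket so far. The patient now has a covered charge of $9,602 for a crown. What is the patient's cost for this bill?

The deductible is already satisfied, so the full bill goes to coinsurance.
Coinsurance: $9,602 × 30% = $2,880.60.
Adding $2,880.60 to the $7,225 already spent would give $10,105.60, which exceeds the $10,000 cap; the patient pays just $10,000 − $7,225 = $2,775.

$2,775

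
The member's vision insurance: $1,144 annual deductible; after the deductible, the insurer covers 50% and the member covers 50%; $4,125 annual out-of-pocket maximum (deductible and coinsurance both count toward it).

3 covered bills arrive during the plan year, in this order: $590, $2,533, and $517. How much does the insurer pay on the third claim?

$258.50

Bill 1, $590: fully absorbed by the deductible. Member owes $590 (running OOP $590). Plan pays $590 − $590 = $0.
Bill 2, $2,533: $554 finishes the deductible; $1,979 goes to coinsurance; coinsurance $1,979 × 50% = $989.50. Cost to member: $1,543.50. OOP to date $2,133.50. Insurer: $2,533 − $1,543.50 = $989.50.
Bill 3, $517: 50% coinsurance on $517 = $258.50. Member pays $258.50; OOP now $2,392. Plan pays $517 − $258.50 = $258.50.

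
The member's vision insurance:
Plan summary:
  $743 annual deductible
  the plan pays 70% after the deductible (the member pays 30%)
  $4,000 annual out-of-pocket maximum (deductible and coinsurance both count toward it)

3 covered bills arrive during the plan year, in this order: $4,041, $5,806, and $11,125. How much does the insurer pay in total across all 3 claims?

$16,972

Claim 1 ($4,041): $743 to deductible, leaving $3,298; coinsurance $3,298 × 30% = $989.40. Member pays $1,732.40; OOP now $1,732.40. Plan pays $4,041 − $1,732.40 = $2,308.60.
Claim 2 ($5,806): deductible already satisfied, so member's share is 30% × $5,806 = $1,741.80. Cost to member: $1,741.80. OOP to date $3,474.20. Insurer: $5,806 − $1,741.80 = $4,064.20.
Claim 3 ($11,125): deductible met; 30% of $11,125 = $3,337.50. OOP would hit $6,811.70 > $4,000, so the cap limits the member to $4,000 − $3,474.20 = $525.80. Insurer: $11,125 − $525.80 = $10,599.20.
Insurer total = bills − member's total = $20,972 − $4,000 = $16,972.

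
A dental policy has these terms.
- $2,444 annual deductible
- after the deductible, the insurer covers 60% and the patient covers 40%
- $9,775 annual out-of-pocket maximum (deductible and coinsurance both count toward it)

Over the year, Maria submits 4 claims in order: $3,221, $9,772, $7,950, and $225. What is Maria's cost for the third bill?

Claim 1 — $3,221: $2,444 finishes the deductible; $777 goes to coinsurance; patient's 40% is $310.80. Patient owes $2,754.80 (running OOP $2,754.80).
Claim 2 — $9,772: 40% coinsurance on $9,772 = $3,908.80. Cost to patient: $3,908.80. OOP to date $6,663.60.
Claim 3 — $7,950: deductible met; 40% of $7,950 = $3,180. That would push OOP to $9,843.60, over the $9,775 cap, so patient pays $9,775 − $6,663.60 = $3,111.40.

$3,111.40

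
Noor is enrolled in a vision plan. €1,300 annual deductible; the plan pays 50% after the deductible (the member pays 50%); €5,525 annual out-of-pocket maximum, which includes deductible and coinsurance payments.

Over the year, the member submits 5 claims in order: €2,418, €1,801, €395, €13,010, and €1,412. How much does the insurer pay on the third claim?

Claim 1 — €2,418: deductible takes €1,300, €1,118 remains; 50% of €1,118 = €559. Member owes €1,859 (running OOP €1,859). Plan pays €2,418 − €1,859 = €559.
Claim 2 — €1,801: 50% coinsurance on €1,801 = €900.50. Member owes €900.50 (running OOP €2,759.50). Plan pays €1,801 − €900.50 = €900.50.
Claim 3 — €395: deductible already satisfied, so member's share is 50% × €395 = €197.50. Cost to member: €197.50. OOP to date €2,957. Plan pays €395 − €197.50 = €197.50.

€197.50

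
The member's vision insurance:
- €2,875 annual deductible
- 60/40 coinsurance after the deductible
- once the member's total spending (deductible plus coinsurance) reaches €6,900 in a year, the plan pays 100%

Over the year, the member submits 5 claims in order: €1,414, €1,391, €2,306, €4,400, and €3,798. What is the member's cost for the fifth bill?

€1,370.60

#1 (€1,414): entire amount goes to the deductible. Member pays €1,414; OOP now €1,414.
#2 (€1,391): all of it applies to the deductible. Cost to member: €1,391. OOP to date €2,805.
#3 (€2,306): deductible takes €70, €2,236 remains; 40% of €2,236 = €894.40. Member owes €964.40 (running OOP €3,769.40).
#4 (€4,400): deductible already satisfied, so member's share is 40% × €4,400 = €1,760. Member pays €1,760; OOP now €5,529.40.
#5 (€3,798): 40% coinsurance on €3,798 = €1,519.20. OOP would hit €7,048.60 > €6,900, so the cap limits the member to €6,900 − €5,529.40 = €1,370.60.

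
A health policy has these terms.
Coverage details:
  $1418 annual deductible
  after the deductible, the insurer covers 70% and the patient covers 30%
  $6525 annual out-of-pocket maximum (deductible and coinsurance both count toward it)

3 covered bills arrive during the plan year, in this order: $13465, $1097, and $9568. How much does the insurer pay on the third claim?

$8404.20

#1 ($13465): deductible takes $1418, $12047 remains; 30% of $12047 = $3614.10. Patient owes $5032.10 (running OOP $5032.10). Insurer: $13465 − $5032.10 = $8432.90.
#2 ($1097): deductible met; 30% of $1097 = $329.10. Patient owes $329.10 (running OOP $5361.20). Insurer: $1097 − $329.10 = $767.90.
#3 ($9568): deductible met; 30% of $9568 = $2870.40. Adding that to $5361.20 gives $8231.60, past the $6525 cap; patient pays only $6525 − $5361.20 = $1163.80. Insurer: $9568 − $1163.80 = $8404.20.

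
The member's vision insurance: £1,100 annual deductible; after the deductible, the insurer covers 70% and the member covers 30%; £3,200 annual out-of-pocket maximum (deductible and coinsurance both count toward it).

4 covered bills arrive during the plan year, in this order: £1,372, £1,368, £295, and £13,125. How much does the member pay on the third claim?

Claim 1 — £1,372: £1,100 finishes the deductible; £272 goes to coinsurance; coinsurance £272 × 30% = £81.60. Cost to member: £1,181.60. OOP to date £1,181.60.
Claim 2 — £1,368: deductible met; 30% of £1,368 = £410.40. Member pays £410.40; OOP now £1,592.
Claim 3 — £295: deductible met; 30% of £295 = £88.50. Cost to member: £88.50. OOP to date £1,680.50.

£88.50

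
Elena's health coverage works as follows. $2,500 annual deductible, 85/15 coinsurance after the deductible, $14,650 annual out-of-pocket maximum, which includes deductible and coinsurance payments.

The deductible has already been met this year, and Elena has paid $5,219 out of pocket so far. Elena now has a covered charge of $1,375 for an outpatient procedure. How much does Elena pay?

$206.25

With the deductible met, the entire $1,375 is subject to coinsurance.
Coinsurance: $1,375 × 15% = $206.25.
Cumulative spending $5,219 + $206.25 = $5,425.25 stays under the $14,650 maximum.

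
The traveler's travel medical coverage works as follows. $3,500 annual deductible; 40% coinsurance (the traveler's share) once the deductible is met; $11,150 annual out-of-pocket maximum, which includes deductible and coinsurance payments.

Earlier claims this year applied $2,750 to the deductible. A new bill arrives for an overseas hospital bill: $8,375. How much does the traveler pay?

$3,800

Remaining deductible: $3,500 − $2,750 = $750.
That leaves $8,375 − $750 = $7,625 for coinsurance.
Coinsurance: $7,625 × 40% = $3,050.
That puts the traveler's cost at $750 + $3,050 = $3,800 before any cap.
Cumulative spending $2,750 + $3,800 = $6,550 stays under the $11,150 maximum.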